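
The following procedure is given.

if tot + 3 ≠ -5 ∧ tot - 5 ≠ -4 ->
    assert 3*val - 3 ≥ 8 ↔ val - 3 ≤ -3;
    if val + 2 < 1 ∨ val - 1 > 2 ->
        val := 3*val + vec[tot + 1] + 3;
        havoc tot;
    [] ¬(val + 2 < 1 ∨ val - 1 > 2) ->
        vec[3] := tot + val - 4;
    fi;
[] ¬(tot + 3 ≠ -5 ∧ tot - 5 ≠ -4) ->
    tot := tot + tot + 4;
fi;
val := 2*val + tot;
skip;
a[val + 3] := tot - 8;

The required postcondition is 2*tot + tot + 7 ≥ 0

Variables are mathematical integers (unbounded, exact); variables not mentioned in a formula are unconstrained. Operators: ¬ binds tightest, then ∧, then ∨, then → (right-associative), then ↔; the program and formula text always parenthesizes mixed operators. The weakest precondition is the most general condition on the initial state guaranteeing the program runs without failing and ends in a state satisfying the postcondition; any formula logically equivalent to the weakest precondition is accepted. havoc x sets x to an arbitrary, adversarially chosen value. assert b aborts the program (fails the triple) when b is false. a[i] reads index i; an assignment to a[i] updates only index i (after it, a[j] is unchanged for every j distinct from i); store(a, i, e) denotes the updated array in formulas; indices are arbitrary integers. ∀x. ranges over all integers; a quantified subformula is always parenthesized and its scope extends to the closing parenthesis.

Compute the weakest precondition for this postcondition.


Working backward. After the program, the postcondition 2*tot + tot + 7 ≥ 0 must hold; in canonical form it is 3*tot ≥ -7.
Before a[val + 3] := tot - 8: 3*tot ≥ -7
Before skip: 3*tot ≥ -7
Before val := 2*val + tot: 3*tot ≥ -7
Then branch requires (3*val ≥ 11 ↔ val ≤ 0) ∧ ((val < -1 ∨ val > 3) → (∀tot_1. 3*tot_1 ≥ -7)) ∧ ((¬(val < -1 ∨ val > 3)) → 3*tot ≥ -7); else branch requires 6*tot ≥ -19.
Before the if: ((tot ≠ -8 ∧ tot ≠ 1) → ((3*val ≥ 11 ↔ val ≤ 0) ∧ ((val < -1 ∨ val > 3) → (∀tot_1. 3*tot_1 ≥ -7)) ∧ ((¬(val < -1 ∨ val > 3)) → 3*tot ≥ -7))) ∧ ((¬(tot ≠ -8 ∧ tot ≠ 1)) → 6*tot ≥ -19)
Answer: WP = ((tot ≠ -8 ∧ tot ≠ 1) → ((3*val ≥ 11 ↔ val ≤ 0) ∧ ((val < -1 ∨ val > 3) → (∀tot_1. 3*tot_1 ≥ -7)) ∧ ((¬(val < -1 ∨ val > 3)) → 3*tot ≥ -7))) ∧ ((¬(tot ≠ -8 ∧ tot ≠ 1)) → 6*tot ≥ -19)


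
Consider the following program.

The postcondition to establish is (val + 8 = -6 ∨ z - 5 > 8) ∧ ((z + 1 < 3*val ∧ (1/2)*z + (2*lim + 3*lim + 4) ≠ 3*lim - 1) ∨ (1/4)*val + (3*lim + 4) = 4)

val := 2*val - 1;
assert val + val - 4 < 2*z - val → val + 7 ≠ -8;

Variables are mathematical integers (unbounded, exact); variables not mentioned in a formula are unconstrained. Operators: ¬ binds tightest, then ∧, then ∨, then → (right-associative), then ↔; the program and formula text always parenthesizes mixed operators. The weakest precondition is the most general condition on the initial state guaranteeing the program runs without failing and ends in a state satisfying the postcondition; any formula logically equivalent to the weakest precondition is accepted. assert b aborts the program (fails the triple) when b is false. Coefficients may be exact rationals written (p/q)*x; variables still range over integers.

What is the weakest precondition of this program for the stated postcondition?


Working backward. After the program, the postcondition (val + 8 = -6 ∨ z - 5 > 8) ∧ ((z + 1 < 3*val ∧ (1/2)*z + (2*lim + 3*lim + 4) ≠ 3*lim - 1) ∨ (1/4)*val + (3*lim + 4) = 4) must hold; in canonical form it is (val = -14 ∨ z > 13) ∧ ((z < 3*val - 1 ∧ 2*lim + (1/2)*z ≠ -5) ∨ 3*lim + (1/4)*val = 0).
Before assert val + val - 4 < 2*z - val → val + 7 ≠ -8: (3*val < 2*z + 4 → val ≠ -15) ∧ (val = -14 ∨ z > 13) ∧ ((z < 3*val - 1 ∧ 2*lim + (1/2)*z ≠ -5) ∨ 3*lim + (1/4)*val = 0)
Before val := 2*val - 1: (6*val < 2*z + 7 → 2*val ≠ -14) ∧ (2*val = -13 ∨ z > 13) ∧ ((z < 6*val - 4 ∧ 2*lim + (1/2)*z ≠ -5) ∨ 3*lim + (1/2)*val = 1/4)
Answer: WP = (6*val < 2*z + 7 → 2*val ≠ -14) ∧ (2*val = -13 ∨ z > 13) ∧ ((z < 6*val - 4 ∧ 2*lim + (1/2)*z ≠ -5) ∨ 3*lim + (1/2)*val = 1/4)


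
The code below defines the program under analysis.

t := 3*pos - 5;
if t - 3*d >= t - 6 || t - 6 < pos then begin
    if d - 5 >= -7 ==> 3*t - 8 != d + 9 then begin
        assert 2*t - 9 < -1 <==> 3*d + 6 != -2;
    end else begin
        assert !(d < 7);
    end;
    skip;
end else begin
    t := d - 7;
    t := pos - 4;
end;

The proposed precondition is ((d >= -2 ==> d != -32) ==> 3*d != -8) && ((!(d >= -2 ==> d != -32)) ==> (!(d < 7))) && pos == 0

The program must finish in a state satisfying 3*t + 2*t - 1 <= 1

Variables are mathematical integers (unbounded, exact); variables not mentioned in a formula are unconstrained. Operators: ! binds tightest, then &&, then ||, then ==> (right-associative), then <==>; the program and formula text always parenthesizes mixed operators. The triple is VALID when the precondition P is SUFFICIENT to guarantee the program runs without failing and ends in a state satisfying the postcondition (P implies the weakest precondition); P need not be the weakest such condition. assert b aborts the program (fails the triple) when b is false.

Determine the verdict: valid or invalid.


Working backward. After the program, the postcondition 3*t + 2*t - 1 <= 1 must hold; in canonical form it is 5*t <= 2.
Then branch requires ((d >= -2 ==> 3*t != d + 17) ==> ((2*t < 8 <==> 3*d != -8) && 5*t <= 2)) && ((!(d >= -2 ==> 3*t != d + 17)) ==> ((!(d < 7)) && 5*t <= 2)); else branch requires 5*pos <= 22.
Before the if: ((3*d <= 6 || t < pos + 6) ==> (((d >= -2 ==> 3*t != d + 17) ==> ((2*t < 8 <==> 3*d != -8) && 5*t <= 2)) && ((!(d >= -2 ==> 3*t != d + 17)) ==> ((!(d < 7)) && 5*t <= 2)))) && ((!(3*d <= 6 || t < pos + 6)) ==> 5*pos <= 22)
Before t := 3*pos - 5: ((3*d <= 6 || 2*pos < 11) ==> (((d >= -2 ==> 9*pos != d + 32) ==> ((6*pos < 18 <==> 3*d != -8) && 15*pos <= 27)) && ((!(d >= -2 ==> 9*pos != d + 32)) ==> ((!(d < 7)) && 15*pos <= 27)))) && ((!(3*d <= 6 || 2*pos < 11)) ==> 5*pos <= 22)
The weakest precondition is ((3*d <= 6 || 2*pos < 11) ==> (((d >= -2 ==> 9*pos != d + 32) ==> ((6*pos < 18 <==> 3*d != -8) && 15*pos <= 27)) && ((!(d >= -2 ==> 9*pos != d + 32)) ==> ((!(d < 7)) && 15*pos <= 27)))) && ((!(3*d <= 6 || 2*pos < 11)) ==> 5*pos <= 22).
Check whether ((d >= -2 ==> d != -32) ==> 3*d != -8) && ((!(d >= -2 ==> d != -32)) ==> (!(d < 7))) && pos == 0 implies it.
Every state satisfying the precondition satisfies the weakest precondition: the implication holds.
Answer: valid


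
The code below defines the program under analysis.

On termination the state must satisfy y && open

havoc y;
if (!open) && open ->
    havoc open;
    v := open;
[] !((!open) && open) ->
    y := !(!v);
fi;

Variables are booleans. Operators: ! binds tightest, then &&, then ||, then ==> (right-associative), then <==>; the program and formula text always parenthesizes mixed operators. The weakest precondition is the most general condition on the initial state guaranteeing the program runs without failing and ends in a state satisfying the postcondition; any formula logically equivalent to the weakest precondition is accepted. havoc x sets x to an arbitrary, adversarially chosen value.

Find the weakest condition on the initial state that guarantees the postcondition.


Working backward. After the program, y && open must hold.
Then branch requires false; else branch requires v && open.
Before the if: v && open
Before havoc y: v && open
Answer: WP = v && open


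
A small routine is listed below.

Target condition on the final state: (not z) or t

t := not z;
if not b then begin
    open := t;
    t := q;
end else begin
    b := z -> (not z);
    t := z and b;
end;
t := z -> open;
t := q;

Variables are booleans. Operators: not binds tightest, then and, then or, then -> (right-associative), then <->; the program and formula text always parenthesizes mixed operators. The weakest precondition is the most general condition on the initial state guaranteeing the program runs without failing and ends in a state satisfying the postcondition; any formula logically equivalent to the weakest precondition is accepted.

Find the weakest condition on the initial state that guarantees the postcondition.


Working backward. After the program, (not z) or t must hold.
Before t := q: (not z) or q
Before t := z -> open: (not z) or q
Then branch requires (not z) or q; else branch requires (not z) or q.
Before the if: ((not b) -> ((not z) or q)) and (b -> ((not z) or q))
Before t := not z: ((not b) -> ((not z) or q)) and (b -> ((not z) or q))
Answer: WP = ((not b) -> ((not z) or q)) and (b -> ((not z) or q))


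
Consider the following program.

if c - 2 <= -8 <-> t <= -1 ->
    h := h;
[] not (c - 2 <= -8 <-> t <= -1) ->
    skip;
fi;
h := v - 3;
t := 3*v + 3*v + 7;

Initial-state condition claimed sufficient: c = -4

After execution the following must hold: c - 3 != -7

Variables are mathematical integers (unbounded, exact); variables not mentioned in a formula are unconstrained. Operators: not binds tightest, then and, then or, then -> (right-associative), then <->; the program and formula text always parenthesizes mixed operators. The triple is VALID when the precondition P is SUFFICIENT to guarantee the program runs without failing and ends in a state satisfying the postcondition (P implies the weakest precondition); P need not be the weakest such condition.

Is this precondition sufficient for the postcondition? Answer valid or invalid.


Working backward. After the program, the postcondition c - 3 != -7 must hold; in canonical form it is c != -4.
Before t := 3*v + 3*v + 7: c != -4
Before h := v - 3: c != -4
Then branch requires c != -4; else branch requires c != -4.
Before the if: ((c <= -6 <-> t <= -1) -> c != -4) and ((not (c <= -6 <-> t <= -1)) -> c != -4)
The weakest precondition is ((c <= -6 <-> t <= -1) -> c != -4) and ((not (c <= -6 <-> t <= -1)) -> c != -4).
Check whether c = -4 implies it.
Countermodel: at the initial state c = -4, t = 0, the precondition holds but the weakest precondition fails.
Answer: invalid


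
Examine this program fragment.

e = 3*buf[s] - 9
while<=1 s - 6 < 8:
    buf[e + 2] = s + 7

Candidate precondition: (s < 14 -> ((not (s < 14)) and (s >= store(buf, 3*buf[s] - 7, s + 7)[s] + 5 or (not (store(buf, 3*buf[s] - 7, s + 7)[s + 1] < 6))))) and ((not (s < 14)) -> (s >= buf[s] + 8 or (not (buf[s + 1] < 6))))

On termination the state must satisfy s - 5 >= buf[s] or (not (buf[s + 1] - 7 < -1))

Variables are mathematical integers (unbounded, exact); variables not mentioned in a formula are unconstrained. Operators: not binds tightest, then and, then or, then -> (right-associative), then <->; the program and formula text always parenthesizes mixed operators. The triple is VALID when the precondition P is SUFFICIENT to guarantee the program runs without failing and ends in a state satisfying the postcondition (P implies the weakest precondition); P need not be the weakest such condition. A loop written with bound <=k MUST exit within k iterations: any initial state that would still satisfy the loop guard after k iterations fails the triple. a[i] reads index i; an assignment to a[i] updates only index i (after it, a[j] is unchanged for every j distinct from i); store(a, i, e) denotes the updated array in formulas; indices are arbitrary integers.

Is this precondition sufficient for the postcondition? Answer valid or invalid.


Working backward. After the program, the postcondition s - 5 >= buf[s] or (not (buf[s + 1] - 7 < -1)) must hold; in canonical form it is s >= buf[s] + 5 or (not (buf[s + 1] < 6)).
Before the loop (bound <=1), unroll the exhaustion recursion (WP_0 = exit-now case; WP_j = one more guarded iteration, up to j = 1):
  WP_0: (not (s < 14)) and (s >= buf[s] + 5 or (not (buf[s + 1] < 6)))
  WP_1: (s < 14 -> ((not (s < 14)) and (s >= store(buf, e + 2, s + 7)[s] + 5 or (not (store(buf, e + 2, s + 7)[s + 1] < 6))))) and ((not (s < 14)) -> (s >= buf[s] + 5 or (not (buf[s + 1] < 6))))
So before the loop: (s < 14 -> ((not (s < 14)) and (s >= store(buf, e + 2, s + 7)[s] + 5 or (not (store(buf, e + 2, s + 7)[s + 1] < 6))))) and ((not (s < 14)) -> (s >= buf[s] + 5 or (not (buf[s + 1] < 6))))
Before e := 3*buf[s] - 9: (s < 14 -> ((not (s < 14)) and (s >= store(buf, 3*buf[s] - 7, s + 7)[s] + 5 or (not (store(buf, 3*buf[s] - 7, s + 7)[s + 1] < 6))))) and ((not (s < 14)) -> (s >= buf[s] + 5 or (not (buf[s + 1] < 6))))
The weakest precondition is (s < 14 -> ((not (s < 14)) and (s >= store(buf, 3*buf[s] - 7, s + 7)[s] + 5 or (not (store(buf, 3*buf[s] - 7, s + 7)[s + 1] < 6))))) and ((not (s < 14)) -> (s >= buf[s] + 5 or (not (buf[s + 1] < 6)))).
Check whether (s < 14 -> ((not (s < 14)) and (s >= store(buf, 3*buf[s] - 7, s + 7)[s] + 5 or (not (store(buf, 3*buf[s] - 7, s + 7)[s + 1] < 6))))) and ((not (s < 14)) -> (s >= buf[s] + 8 or (not (buf[s + 1] < 6)))) implies it.
Every state satisfying the precondition satisfies the weakest precondition: the implication holds.
Answer: valid


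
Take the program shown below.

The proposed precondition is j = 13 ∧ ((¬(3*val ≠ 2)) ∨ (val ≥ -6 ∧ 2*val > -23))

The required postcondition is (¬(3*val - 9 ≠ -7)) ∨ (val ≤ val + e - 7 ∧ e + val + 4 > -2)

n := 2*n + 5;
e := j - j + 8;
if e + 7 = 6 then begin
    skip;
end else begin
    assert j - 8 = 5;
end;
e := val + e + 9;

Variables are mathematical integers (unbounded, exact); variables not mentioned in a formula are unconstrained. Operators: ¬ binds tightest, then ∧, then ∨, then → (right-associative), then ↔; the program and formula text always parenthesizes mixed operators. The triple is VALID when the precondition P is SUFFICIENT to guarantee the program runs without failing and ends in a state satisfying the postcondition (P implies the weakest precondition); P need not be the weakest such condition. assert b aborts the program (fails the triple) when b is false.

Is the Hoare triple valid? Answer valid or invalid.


Working backward. After the program, the postcondition (¬(3*val - 9 ≠ -7)) ∨ (val ≤ val + e - 7 ∧ e + val + 4 > -2) must hold; in canonical form it is (¬(3*val ≠ 2)) ∨ (e ≥ 7 ∧ e + val > -6).
Before e := val + e + 9: (¬(3*val ≠ 2)) ∨ (e + val ≥ -2 ∧ e + 2*val > -15)
Then branch requires (¬(3*val ≠ 2)) ∨ (e + val ≥ -2 ∧ e + 2*val > -15); else branch requires j = 13 ∧ ((¬(3*val ≠ 2)) ∨ (e + val ≥ -2 ∧ e + 2*val > -15)).
Before the if: (e = -1 → ((¬(3*val ≠ 2)) ∨ (e + val ≥ -2 ∧ e + 2*val > -15))) ∧ ((¬(e = -1)) → (j = 13 ∧ ((¬(3*val ≠ 2)) ∨ (e + val ≥ -2 ∧ e + 2*val > -15))))
Before e := j - j + 8: j = 13 ∧ ((¬(3*val ≠ 2)) ∨ (val ≥ -10 ∧ 2*val > -23))
Before n := 2*n + 5: j = 13 ∧ ((¬(3*val ≠ 2)) ∨ (val ≥ -10 ∧ 2*val > -23))
The weakest precondition is j = 13 ∧ ((¬(3*val ≠ 2)) ∨ (val ≥ -10 ∧ 2*val > -23)).
Check whether j = 13 ∧ ((¬(3*val ≠ 2)) ∨ (val ≥ -6 ∧ 2*val > -23)) implies it.
Every state satisfying the precondition satisfies the weakest precondition: the implication holds.
Answer: valid


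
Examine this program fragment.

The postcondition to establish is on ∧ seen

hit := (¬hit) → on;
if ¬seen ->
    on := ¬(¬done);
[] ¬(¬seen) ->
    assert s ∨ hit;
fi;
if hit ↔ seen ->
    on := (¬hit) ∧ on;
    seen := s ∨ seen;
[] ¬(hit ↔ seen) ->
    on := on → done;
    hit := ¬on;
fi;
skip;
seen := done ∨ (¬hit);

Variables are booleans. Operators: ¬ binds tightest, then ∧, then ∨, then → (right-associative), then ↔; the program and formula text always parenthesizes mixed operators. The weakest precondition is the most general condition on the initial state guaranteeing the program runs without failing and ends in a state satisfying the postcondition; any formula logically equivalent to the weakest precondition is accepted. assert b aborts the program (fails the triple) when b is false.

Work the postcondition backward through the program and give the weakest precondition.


Working backward. After the program, on ∧ seen must hold.
Before seen := done ∨ (¬hit): on ∧ (done ∨ (¬hit))
Before skip: on ∧ (done ∨ (¬hit))
Then branch requires (¬hit) ∧ on ∧ (done ∨ (¬hit)); else branch requires (on → done) ∧ (done ∨ (on → done)).
Before the if: ((hit ↔ seen) → ((¬hit) ∧ on ∧ (done ∨ (¬hit)))) ∧ ((¬(hit ↔ seen)) → ((on → done) ∧ (done ∨ (on → done))))
Then branch requires (hit ↔ seen) → ((¬hit) ∧ done ∧ (done ∨ (¬hit))); else branch requires (s ∨ hit) ∧ ((hit ↔ seen) → ((¬hit) ∧ on ∧ (done ∨ (¬hit)))) ∧ ((¬(hit ↔ seen)) → ((on → done) ∧ (done ∨ (on → done)))).
Before the if: ((¬seen) → ((hit ↔ seen) → ((¬hit) ∧ done ∧ (done ∨ (¬hit))))) ∧ (seen → ((s ∨ hit) ∧ ((hit ↔ seen) → ((¬hit) ∧ on ∧ (done ∨ (¬hit)))) ∧ ((¬(hit ↔ seen)) → ((on → done) ∧ (done ∨ (on → done))))))
Before hit := (¬hit) → on: ((¬seen) → ((((¬hit) → on) ↔ seen) → ((¬((¬hit) → on)) ∧ done ∧ (done ∨ (¬((¬hit) → on)))))) ∧ (seen → ((s ∨ ((¬hit) → on)) ∧ ((((¬hit) → on) ↔ seen) → ((¬((¬hit) → on)) ∧ on ∧ (done ∨ (¬((¬hit) → on))))) ∧ ((¬(((¬hit) → on) ↔ seen)) → ((on → done) ∧ (done ∨ (on → done))))))
Answer: WP = ((¬seen) → ((((¬hit) → on) ↔ seen) → ((¬((¬hit) → on)) ∧ done ∧ (done ∨ (¬((¬hit) → on)))))) ∧ (seen → ((s ∨ ((¬hit) → on)) ∧ ((((¬hit) → on) ↔ seen) → ((¬((¬hit) → on)) ∧ on ∧ (done ∨ (¬((¬hit) → on))))) ∧ ((¬(((¬hit) → on) ↔ seen)) → ((on → done) ∧ (done ∨ (on → done))))))


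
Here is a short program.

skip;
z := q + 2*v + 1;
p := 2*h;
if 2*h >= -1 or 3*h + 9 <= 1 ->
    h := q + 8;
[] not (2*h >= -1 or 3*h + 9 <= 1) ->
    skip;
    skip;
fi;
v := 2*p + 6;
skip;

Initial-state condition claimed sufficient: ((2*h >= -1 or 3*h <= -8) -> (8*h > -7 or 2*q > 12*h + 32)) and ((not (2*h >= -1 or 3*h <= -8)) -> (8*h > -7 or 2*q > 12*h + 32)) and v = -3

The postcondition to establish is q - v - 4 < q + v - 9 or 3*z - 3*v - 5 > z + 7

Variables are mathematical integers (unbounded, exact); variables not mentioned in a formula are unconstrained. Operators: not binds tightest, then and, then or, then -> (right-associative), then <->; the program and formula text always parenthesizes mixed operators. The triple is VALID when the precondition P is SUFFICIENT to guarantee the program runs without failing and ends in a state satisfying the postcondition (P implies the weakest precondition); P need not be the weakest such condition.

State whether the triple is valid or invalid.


Working backward. After the program, the postcondition q - v - 4 < q + v - 9 or 3*z - 3*v - 5 > z + 7 must hold; in canonical form it is 2*v > 5 or 2*z > 3*v + 12.
Before skip: 2*v > 5 or 2*z > 3*v + 12
Before v := 2*p + 6: 4*p > -7 or 2*z > 6*p + 30
Then branch requires 4*p > -7 or 2*z > 6*p + 30; else branch requires 4*p > -7 or 2*z > 6*p + 30.
Before the if: ((2*h >= -1 or 3*h <= -8) -> (4*p > -7 or 2*z > 6*p + 30)) and ((not (2*h >= -1 or 3*h <= -8)) -> (4*p > -7 or 2*z > 6*p + 30))
Before p := 2*h: ((2*h >= -1 or 3*h <= -8) -> (8*h > -7 or 2*z > 12*h + 30)) and ((not (2*h >= -1 or 3*h <= -8)) -> (8*h > -7 or 2*z > 12*h + 30))
Before z := q + 2*v + 1: ((2*h >= -1 or 3*h <= -8) -> (8*h > -7 or 2*q + 4*v > 12*h + 28)) and ((not (2*h >= -1 or 3*h <= -8)) -> (8*h > -7 or 2*q + 4*v > 12*h + 28))
Before skip: ((2*h >= -1 or 3*h <= -8) -> (8*h > -7 or 2*q + 4*v > 12*h + 28)) and ((not (2*h >= -1 or 3*h <= -8)) -> (8*h > -7 or 2*q + 4*v > 12*h + 28))
The weakest precondition is ((2*h >= -1 or 3*h <= -8) -> (8*h > -7 or 2*q + 4*v > 12*h + 28)) and ((not (2*h >= -1 or 3*h <= -8)) -> (8*h > -7 or 2*q + 4*v > 12*h + 28)).
Check whether ((2*h >= -1 or 3*h <= -8) -> (8*h > -7 or 2*q > 12*h + 32)) and ((not (2*h >= -1 or 3*h <= -8)) -> (8*h > -7 or 2*q > 12*h + 32)) and v = -3 implies it.
Countermodel: at the initial state h = -2, q = 5, v = -3, the precondition holds but the weakest precondition fails.
Answer: invalid


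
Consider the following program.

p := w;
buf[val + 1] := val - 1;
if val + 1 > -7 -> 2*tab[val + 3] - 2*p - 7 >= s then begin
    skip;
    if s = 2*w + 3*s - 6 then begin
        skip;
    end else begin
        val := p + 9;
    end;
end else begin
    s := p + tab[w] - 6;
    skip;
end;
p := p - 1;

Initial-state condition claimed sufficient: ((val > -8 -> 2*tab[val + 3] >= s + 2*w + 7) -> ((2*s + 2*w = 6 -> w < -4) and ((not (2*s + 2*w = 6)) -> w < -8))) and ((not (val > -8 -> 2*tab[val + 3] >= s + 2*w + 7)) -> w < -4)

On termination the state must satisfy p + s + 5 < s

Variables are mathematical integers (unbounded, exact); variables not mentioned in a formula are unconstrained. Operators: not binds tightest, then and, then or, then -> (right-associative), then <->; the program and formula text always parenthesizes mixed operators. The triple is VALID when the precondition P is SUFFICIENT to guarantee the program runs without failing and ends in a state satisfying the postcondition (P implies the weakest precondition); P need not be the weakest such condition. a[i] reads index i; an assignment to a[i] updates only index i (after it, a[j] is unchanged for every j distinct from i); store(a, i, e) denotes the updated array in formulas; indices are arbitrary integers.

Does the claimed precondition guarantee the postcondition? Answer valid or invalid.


Working backward. After the program, the postcondition p + s + 5 < s must hold; in canonical form it is p < -5.
Before p := p - 1: p < -4
Then branch requires (2*s + 2*w = 6 -> p < -4) and ((not (2*s + 2*w = 6)) -> p < -4); else branch requires p < -4.
Before the if: ((val > -8 -> 2*tab[val + 3] >= 2*p + s + 7) -> ((2*s + 2*w = 6 -> p < -4) and ((not (2*s + 2*w = 6)) -> p < -4))) and ((not (val > -8 -> 2*tab[val + 3] >= 2*p + s + 7)) -> p < -4)
Before buf[val + 1] := val - 1: ((val > -8 -> 2*tab[val + 3] >= 2*p + s + 7) -> ((2*s + 2*w = 6 -> p < -4) and ((not (2*s + 2*w = 6)) -> p < -4))) and ((not (val > -8 -> 2*tab[val + 3] >= 2*p + s + 7)) -> p < -4)
Before p := w: ((val > -8 -> 2*tab[val + 3] >= s + 2*w + 7) -> ((2*s + 2*w = 6 -> w < -4) and ((not (2*s + 2*w = 6)) -> w < -4))) and ((not (val > -8 -> 2*tab[val + 3] >= s + 2*w + 7)) -> w < -4)
The weakest precondition is ((val > -8 -> 2*tab[val + 3] >= s + 2*w + 7) -> ((2*s + 2*w = 6 -> w < -4) and ((not (2*s + 2*w = 6)) -> w < -4))) and ((not (val > -8 -> 2*tab[val + 3] >= s + 2*w + 7)) -> w < -4).
Check whether ((val > -8 -> 2*tab[val + 3] >= s + 2*w + 7) -> ((2*s + 2*w = 6 -> w < -4) and ((not (2*s + 2*w = 6)) -> w < -8))) and ((not (val > -8 -> 2*tab[val + 3] >= s + 2*w + 7)) -> w < -4) implies it.
Every state satisfying the precondition satisfies the weakest precondition: the implication holds.
Answer: valid


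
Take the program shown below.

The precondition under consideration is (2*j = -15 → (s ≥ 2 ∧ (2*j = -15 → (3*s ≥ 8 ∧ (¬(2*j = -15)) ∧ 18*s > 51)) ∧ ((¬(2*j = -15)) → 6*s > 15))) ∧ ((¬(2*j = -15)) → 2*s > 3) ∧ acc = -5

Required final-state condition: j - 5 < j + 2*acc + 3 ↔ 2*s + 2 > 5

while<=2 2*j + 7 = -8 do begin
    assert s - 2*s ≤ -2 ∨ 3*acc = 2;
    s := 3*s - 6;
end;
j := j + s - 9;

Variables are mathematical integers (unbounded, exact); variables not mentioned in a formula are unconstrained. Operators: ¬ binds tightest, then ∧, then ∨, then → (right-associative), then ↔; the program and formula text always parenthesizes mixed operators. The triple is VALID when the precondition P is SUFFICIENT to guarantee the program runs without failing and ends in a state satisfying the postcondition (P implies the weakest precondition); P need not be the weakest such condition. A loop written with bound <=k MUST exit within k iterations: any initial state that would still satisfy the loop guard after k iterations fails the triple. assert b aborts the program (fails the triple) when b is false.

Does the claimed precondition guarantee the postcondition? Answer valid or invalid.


Working backward. After the program, the postcondition j - 5 < j + 2*acc + 3 ↔ 2*s + 2 > 5 must hold; in canonical form it is 2*acc > -8 ↔ 2*s > 3.
Before j := j + s - 9: 2*acc > -8 ↔ 2*s > 3
Before the loop (bound <=2), unroll the exhaustion recursion (WP_0 = exit-now case; WP_j = one more guarded iteration, up to j = 2):
  WP_0: (¬(2*j = -15)) ∧ (2*acc > -8 ↔ 2*s > 3)
  WP_1: (2*j = -15 → ((s ≥ 2 ∨ 3*acc = 2) ∧ (¬(2*j = -15)) ∧ (2*acc > -8 ↔ 6*s > 15))) ∧ ((¬(2*j = -15)) → (2*acc > -8 ↔ 2*s > 3))
  WP_2: (2*j = -15 → ((s ≥ 2 ∨ 3*acc = 2) ∧ (2*j = -15 → ((3*s ≥ 8 ∨ 3*acc = 2) ∧ (¬(2*j = -15)) ∧ (2*acc > -8 ↔ 18*s > 51))) ∧ ((¬(2*j = -15)) → (2*acc > -8 ↔ 6*s > 15)))) ∧ ((¬(2*j = -15)) → (2*acc > -8 ↔ 2*s > 3))
So before the loop: (2*j = -15 → ((s ≥ 2 ∨ 3*acc = 2) ∧ (2*j = -15 → ((3*s ≥ 8 ∨ 3*acc = 2) ∧ (¬(2*j = -15)) ∧ (2*acc > -8 ↔ 18*s > 51))) ∧ ((¬(2*j = -15)) → (2*acc > -8 ↔ 6*s > 15)))) ∧ ((¬(2*j = -15)) → (2*acc > -8 ↔ 2*s > 3))
The weakest precondition is (2*j = -15 → ((s ≥ 2 ∨ 3*acc = 2) ∧ (2*j = -15 → ((3*s ≥ 8 ∨ 3*acc = 2) ∧ (¬(2*j = -15)) ∧ (2*acc > -8 ↔ 18*s > 51))) ∧ ((¬(2*j = -15)) → (2*acc > -8 ↔ 6*s > 15)))) ∧ ((¬(2*j = -15)) → (2*acc > -8 ↔ 2*s > 3)).
Check whether (2*j = -15 → (s ≥ 2 ∧ (2*j = -15 → (3*s ≥ 8 ∧ (¬(2*j = -15)) ∧ 18*s > 51)) ∧ ((¬(2*j = -15)) → 6*s > 15))) ∧ ((¬(2*j = -15)) → 2*s > 3) ∧ acc = -5 implies it.
Countermodel: at the initial state acc = -5, j = 0, s = 2, the precondition holds but the weakest precondition fails.
Answer: invalid


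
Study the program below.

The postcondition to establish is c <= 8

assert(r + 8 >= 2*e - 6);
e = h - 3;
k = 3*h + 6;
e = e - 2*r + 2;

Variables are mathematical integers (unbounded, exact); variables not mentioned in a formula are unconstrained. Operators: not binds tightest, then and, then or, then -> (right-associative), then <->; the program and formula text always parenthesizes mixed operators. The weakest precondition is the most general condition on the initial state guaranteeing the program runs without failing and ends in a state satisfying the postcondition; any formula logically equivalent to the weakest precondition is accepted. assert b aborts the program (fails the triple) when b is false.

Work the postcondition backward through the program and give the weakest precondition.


Working backward. After the program, c <= 8 must hold.
Before e := e - 2*r + 2: c <= 8
Before k := 3*h + 6: c <= 8
Before e := h - 3: c <= 8
Before assert r + 8 >= 2*e - 6: r >= 2*e - 14 and c <= 8
Answer: WP = r >= 2*e - 14 and c <= 8


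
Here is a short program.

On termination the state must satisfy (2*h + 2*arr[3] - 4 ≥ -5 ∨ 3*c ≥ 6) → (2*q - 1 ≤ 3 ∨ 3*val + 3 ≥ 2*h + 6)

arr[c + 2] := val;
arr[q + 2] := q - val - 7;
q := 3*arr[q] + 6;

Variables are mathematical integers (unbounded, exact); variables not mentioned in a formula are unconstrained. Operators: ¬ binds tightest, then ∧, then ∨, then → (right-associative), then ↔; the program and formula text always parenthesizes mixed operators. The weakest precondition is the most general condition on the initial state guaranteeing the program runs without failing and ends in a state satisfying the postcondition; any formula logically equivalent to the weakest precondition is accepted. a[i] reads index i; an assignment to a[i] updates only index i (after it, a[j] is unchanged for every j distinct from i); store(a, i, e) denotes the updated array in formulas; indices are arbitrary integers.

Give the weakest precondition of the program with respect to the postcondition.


Working backward. After the program, the postcondition (2*h + 2*arr[3] - 4 ≥ -5 ∨ 3*c ≥ 6) → (2*q - 1 ≤ 3 ∨ 3*val + 3 ≥ 2*h + 6) must hold; in canonical form it is (2*arr[3] + 2*h ≥ -1 ∨ 3*c ≥ 6) → (2*q ≤ 4 ∨ 3*val ≥ 2*h + 3).
Before q := 3*arr[q] + 6: (2*arr[3] + 2*h ≥ -1 ∨ 3*c ≥ 6) → (6*arr[q] ≤ -8 ∨ 3*val ≥ 2*h + 3)
Before arr[q + 2] := q - val - 7: (2*store(arr, q + 2, q - val - 7)[3] + 2*h ≥ -1 ∨ 3*c ≥ 6) → (6*store(arr, q + 2, q - val - 7)[q] ≤ -8 ∨ 3*val ≥ 2*h + 3)
Before arr[c + 2] := val: (2*store(store(arr, c + 2, val), q + 2, q - val - 7)[3] + 2*h ≥ -1 ∨ 3*c ≥ 6) → (6*store(store(arr, c + 2, val), q + 2, q - val - 7)[q] ≤ -8 ∨ 3*val ≥ 2*h + 3)
Answer: WP = (2*store(store(arr, c + 2, val), q + 2, q - val - 7)[3] + 2*h ≥ -1 ∨ 3*c ≥ 6) → (6*store(store(arr, c + 2, val), q + 2, q - val - 7)[q] ≤ -8 ∨ 3*val ≥ 2*h + 3)


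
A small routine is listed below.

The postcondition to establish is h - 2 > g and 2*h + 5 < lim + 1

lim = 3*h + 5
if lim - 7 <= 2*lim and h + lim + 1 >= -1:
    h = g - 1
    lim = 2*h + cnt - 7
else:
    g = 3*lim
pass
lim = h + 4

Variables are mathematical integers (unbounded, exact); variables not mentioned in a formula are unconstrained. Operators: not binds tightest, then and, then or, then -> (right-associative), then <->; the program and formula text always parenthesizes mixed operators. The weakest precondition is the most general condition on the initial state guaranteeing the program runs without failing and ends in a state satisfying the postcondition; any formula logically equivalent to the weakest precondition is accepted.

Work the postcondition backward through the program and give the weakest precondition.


Working backward. After the program, the postcondition h - 2 > g and 2*h + 5 < lim + 1 must hold; in canonical form it is h > g + 2 and 2*h < lim - 4.
Before lim := h + 4: h > g + 2 and h < 0
Before skip: h > g + 2 and h < 0
Then branch requires false; else branch requires h > 3*lim + 2 and h < 0.
Before the if: (not (lim >= -7 and h + lim >= -2)) and ((not (lim >= -7 and h + lim >= -2)) -> (h > 3*lim + 2 and h < 0))
Before lim := 3*h + 5: (not (3*h >= -12 and 4*h >= -7)) and ((not (3*h >= -12 and 4*h >= -7)) -> (8*h < -17 and h < 0))
Answer: WP = (not (3*h >= -12 and 4*h >= -7)) and ((not (3*h >= -12 and 4*h >= -7)) -> (8*h < -17 and h < 0))


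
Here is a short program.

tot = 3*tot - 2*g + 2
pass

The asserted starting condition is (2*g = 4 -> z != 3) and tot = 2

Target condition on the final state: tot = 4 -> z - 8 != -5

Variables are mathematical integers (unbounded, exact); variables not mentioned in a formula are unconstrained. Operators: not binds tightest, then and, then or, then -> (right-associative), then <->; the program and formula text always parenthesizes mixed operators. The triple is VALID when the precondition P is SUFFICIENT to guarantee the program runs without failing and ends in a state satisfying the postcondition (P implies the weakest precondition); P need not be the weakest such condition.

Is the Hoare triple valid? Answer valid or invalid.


Working backward. After the program, the postcondition tot = 4 -> z - 8 != -5 must hold; in canonical form it is tot = 4 -> z != 3.
Before skip: tot = 4 -> z != 3
Before tot := 3*tot - 2*g + 2: 3*tot = 2*g + 2 -> z != 3
The weakest precondition is 3*tot = 2*g + 2 -> z != 3.
Check whether (2*g = 4 -> z != 3) and tot = 2 implies it.
Every state satisfying the precondition satisfies the weakest precondition: the implication holds.
Answer: valid


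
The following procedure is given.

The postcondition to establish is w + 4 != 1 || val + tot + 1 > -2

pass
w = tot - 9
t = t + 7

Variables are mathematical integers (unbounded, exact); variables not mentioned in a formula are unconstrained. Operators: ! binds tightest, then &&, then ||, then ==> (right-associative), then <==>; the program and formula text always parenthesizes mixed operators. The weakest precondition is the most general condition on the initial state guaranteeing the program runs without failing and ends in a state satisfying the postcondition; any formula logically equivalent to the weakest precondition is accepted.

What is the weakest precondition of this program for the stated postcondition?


Working backward. After the program, the postcondition w + 4 != 1 || val + tot + 1 > -2 must hold; in canonical form it is w != -3 || tot + val > -3.
Before t := t + 7: w != -3 || tot + val > -3
Before w := tot - 9: tot != 6 || tot + val > -3
Before skip: tot != 6 || tot + val > -3
Answer: WP = tot != 6 || tot + val > -3


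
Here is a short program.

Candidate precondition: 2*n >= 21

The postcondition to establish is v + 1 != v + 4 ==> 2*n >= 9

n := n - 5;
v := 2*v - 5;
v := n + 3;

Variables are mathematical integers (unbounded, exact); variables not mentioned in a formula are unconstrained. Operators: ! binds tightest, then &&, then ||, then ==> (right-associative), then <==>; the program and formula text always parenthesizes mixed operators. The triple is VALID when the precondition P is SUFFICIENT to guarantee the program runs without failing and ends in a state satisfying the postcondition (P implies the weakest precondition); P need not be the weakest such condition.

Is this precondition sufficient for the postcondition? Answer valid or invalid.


Working backward. After the program, the postcondition v + 1 != v + 4 ==> 2*n >= 9 must hold; in canonical form it is 2*n >= 9.
Before v := n + 3: 2*n >= 9
Before v := 2*v - 5: 2*n >= 9
Before n := n - 5: 2*n >= 19
The weakest precondition is 2*n >= 19.
Check whether 2*n >= 21 implies it.
Every state satisfying the precondition satisfies the weakest precondition: the implication holds.
Answer: valid


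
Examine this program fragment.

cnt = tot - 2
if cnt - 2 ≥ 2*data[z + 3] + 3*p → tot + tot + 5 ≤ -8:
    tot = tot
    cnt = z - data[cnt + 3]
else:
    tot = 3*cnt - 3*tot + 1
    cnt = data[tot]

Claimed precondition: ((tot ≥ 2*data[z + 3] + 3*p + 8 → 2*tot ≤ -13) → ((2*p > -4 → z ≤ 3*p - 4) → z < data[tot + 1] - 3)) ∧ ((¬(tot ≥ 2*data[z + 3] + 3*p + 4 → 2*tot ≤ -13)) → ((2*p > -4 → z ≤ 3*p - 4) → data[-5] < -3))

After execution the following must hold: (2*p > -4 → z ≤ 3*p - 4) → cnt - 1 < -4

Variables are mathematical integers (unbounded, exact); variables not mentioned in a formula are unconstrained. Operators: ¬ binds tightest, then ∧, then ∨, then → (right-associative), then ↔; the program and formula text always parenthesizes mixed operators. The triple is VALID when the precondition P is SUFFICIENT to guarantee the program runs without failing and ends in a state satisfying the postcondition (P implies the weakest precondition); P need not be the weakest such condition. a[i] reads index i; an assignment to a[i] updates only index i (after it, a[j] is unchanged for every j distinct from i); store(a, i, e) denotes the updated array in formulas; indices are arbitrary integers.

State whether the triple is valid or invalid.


Working backward. After the program, the postcondition (2*p > -4 → z ≤ 3*p - 4) → cnt - 1 < -4 must hold; in canonical form it is (2*p > -4 → z ≤ 3*p - 4) → cnt < -3.
Then branch requires (2*p > -4 → z ≤ 3*p - 4) → z < data[cnt + 3] - 3; else branch requires (2*p > -4 → z ≤ 3*p - 4) → data[3*cnt - 3*tot + 1] < -3.
Before the if: ((cnt ≥ 2*data[z + 3] + 3*p + 2 → 2*tot ≤ -13) → ((2*p > -4 → z ≤ 3*p - 4) → z < data[cnt + 3] - 3)) ∧ ((¬(cnt ≥ 2*data[z + 3] + 3*p + 2 → 2*tot ≤ -13)) → ((2*p > -4 → z ≤ 3*p - 4) → data[3*cnt - 3*tot + 1] < -3))
Before cnt := tot - 2: ((tot ≥ 2*data[z + 3] + 3*p + 4 → 2*tot ≤ -13) → ((2*p > -4 → z ≤ 3*p - 4) → z < data[tot + 1] - 3)) ∧ ((¬(tot ≥ 2*data[z + 3] + 3*p + 4 → 2*tot ≤ -13)) → ((2*p > -4 → z ≤ 3*p - 4) → data[-5] < -3))
The weakest precondition is ((tot ≥ 2*data[z + 3] + 3*p + 4 → 2*tot ≤ -13) → ((2*p > -4 → z ≤ 3*p - 4) → z < data[tot + 1] - 3)) ∧ ((¬(tot ≥ 2*data[z + 3] + 3*p + 4 → 2*tot ≤ -13)) → ((2*p > -4 → z ≤ 3*p - 4) → data[-5] < -3)).
Check whether ((tot ≥ 2*data[z + 3] + 3*p + 8 → 2*tot ≤ -13) → ((2*p > -4 → z ≤ 3*p - 4) → z < data[tot + 1] - 3)) ∧ ((¬(tot ≥ 2*data[z + 3] + 3*p + 4 → 2*tot ≤ -13)) → ((2*p > -4 → z ≤ 3*p - 4) → data[-5] < -3)) implies it.
Every state satisfying the precondition satisfies the weakest precondition: the implication holds.
Answer: valid


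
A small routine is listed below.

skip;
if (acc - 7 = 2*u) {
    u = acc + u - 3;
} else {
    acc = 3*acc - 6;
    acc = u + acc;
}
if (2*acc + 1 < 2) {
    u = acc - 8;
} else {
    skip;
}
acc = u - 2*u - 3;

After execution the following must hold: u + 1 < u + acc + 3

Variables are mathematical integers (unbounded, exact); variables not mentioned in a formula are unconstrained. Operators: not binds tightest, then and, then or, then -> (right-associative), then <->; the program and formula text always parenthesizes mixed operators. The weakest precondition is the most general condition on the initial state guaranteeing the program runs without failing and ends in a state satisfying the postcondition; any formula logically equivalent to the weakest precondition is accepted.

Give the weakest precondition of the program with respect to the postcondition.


Working backward. After the program, the postcondition u + 1 < u + acc + 3 must hold; in canonical form it is acc > -2.
Before acc := u - 2*u - 3: u < -1
Then branch requires acc < 7; else branch requires u < -1.
Before the if: (2*acc < 1 -> acc < 7) and ((not (2*acc < 1)) -> u < -1)
Then branch requires (2*acc < 1 -> acc < 7) and ((not (2*acc < 1)) -> acc + u < 2); else branch requires (6*acc + 2*u < 13 -> 3*acc + u < 13) and ((not (6*acc + 2*u < 13)) -> u < -1).
Before the if: (acc = 2*u + 7 -> ((2*acc < 1 -> acc < 7) and ((not (2*acc < 1)) -> acc + u < 2))) and ((not (acc = 2*u + 7)) -> ((6*acc + 2*u < 13 -> 3*acc + u < 13) and ((not (6*acc + 2*u < 13)) -> u < -1)))
Before skip: (acc = 2*u + 7 -> ((2*acc < 1 -> acc < 7) and ((not (2*acc < 1)) -> acc + u < 2))) and ((not (acc = 2*u + 7)) -> ((6*acc + 2*u < 13 -> 3*acc + u < 13) and ((not (6*acc + 2*u < 13)) -> u < -1)))
Answer: WP = (acc = 2*u + 7 -> ((2*acc < 1 -> acc < 7) and ((not (2*acc < 1)) -> acc + u < 2))) and ((not (acc = 2*u + 7)) -> ((6*acc + 2*u < 13 -> 3*acc + u < 13) and ((not (6*acc + 2*u < 13)) -> u < -1)))


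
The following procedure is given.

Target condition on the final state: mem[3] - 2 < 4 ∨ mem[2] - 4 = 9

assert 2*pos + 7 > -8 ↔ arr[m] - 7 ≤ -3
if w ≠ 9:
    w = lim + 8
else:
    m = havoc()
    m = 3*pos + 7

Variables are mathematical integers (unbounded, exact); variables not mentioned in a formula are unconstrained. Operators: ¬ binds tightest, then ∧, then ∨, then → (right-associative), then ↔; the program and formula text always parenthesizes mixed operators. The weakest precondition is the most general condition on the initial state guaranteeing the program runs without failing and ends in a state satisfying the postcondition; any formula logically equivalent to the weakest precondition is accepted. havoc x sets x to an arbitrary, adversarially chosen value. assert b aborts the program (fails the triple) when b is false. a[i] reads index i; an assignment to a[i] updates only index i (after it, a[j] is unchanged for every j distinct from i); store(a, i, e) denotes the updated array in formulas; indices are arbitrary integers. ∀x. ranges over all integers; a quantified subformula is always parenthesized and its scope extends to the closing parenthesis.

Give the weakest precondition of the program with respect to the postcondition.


Working backward. After the program, the postcondition mem[3] - 2 < 4 ∨ mem[2] - 4 = 9 must hold; in canonical form it is mem[3] < 6 ∨ mem[2] = 13.
Then branch requires mem[3] < 6 ∨ mem[2] = 13; else branch requires mem[3] < 6 ∨ mem[2] = 13.
Before the if: (w ≠ 9 → (mem[3] < 6 ∨ mem[2] = 13)) ∧ ((¬(w ≠ 9)) → (mem[3] < 6 ∨ mem[2] = 13))
Before assert 2*pos + 7 > -8 ↔ arr[m] - 7 ≤ -3: (2*pos > -15 ↔ arr[m] ≤ 4) ∧ (w ≠ 9 → (mem[3] < 6 ∨ mem[2] = 13)) ∧ ((¬(w ≠ 9)) → (mem[3] < 6 ∨ mem[2] = 13))
Answer: WP = (2*pos > -15 ↔ arr[m] ≤ 4) ∧ (w ≠ 9 → (mem[3] < 6 ∨ mem[2] = 13)) ∧ ((¬(w ≠ 9)) → (mem[3] < 6 ∨ mem[2] = 13))
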